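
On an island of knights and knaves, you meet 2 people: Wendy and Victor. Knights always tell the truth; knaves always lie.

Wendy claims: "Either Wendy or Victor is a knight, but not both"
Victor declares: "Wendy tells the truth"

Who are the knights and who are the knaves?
Wendy is a knave.
Victor is a knave.

Verification:
- Wendy (knave) says "Either Wendy or Victor is a knight, but not both" - this is FALSE (a lie) because Wendy is a knave and Victor is a knave.
- Victor (knave) says "Wendy tells the truth" - this is FALSE (a lie) because Wendy is a knave.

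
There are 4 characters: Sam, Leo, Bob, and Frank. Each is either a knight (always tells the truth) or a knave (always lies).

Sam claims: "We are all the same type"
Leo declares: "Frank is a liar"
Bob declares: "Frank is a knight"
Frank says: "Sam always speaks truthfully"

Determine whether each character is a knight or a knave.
Sam is a knave.
Leo is a knight.
Bob is a knave.
Frank is a knave.

Verification:
- Sam (knave) says "We are all the same type" - this is FALSE (a lie) because Leo is a knight and Sam, Bob, and Frank are knaves.
- Leo (knight) says "Frank is a liar" - this is TRUE because Frank is a knave.
- Bob (knave) says "Frank is a knight" - this is FALSE (a lie) because Frank is a knave.
- Frank (knave) says "Sam always speaks truthfully" - this is FALSE (a lie) because Sam is a knave.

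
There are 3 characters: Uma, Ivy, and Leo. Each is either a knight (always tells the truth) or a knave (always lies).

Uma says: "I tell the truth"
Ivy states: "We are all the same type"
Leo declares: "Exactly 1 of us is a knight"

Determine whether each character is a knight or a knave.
Uma is a knave.
Ivy is a knave.
Leo is a knight.

Verification:
- Uma (knave) says "I tell the truth" - this is FALSE (a lie) because Uma is a knave.
- Ivy (knave) says "We are all the same type" - this is FALSE (a lie) because Leo is a knight and Uma and Ivy are knaves.
- Leo (knight) says "Exactly 1 of us is a knight" - this is TRUE because there are 1 knights.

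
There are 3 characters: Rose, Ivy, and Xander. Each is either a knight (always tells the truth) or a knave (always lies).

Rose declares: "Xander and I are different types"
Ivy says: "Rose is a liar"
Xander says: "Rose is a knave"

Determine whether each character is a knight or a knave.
Rose is a knight.
Ivy is a knave.
Xander is a knave.

Verification:
- Rose (knight) says "Xander and I are different types" - this is TRUE because Rose is a knight and Xander is a knave.
- Ivy (knave) says "Rose is a liar" - this is FALSE (a lie) because Rose is a knight.
- Xander (knave) says "Rose is a knave" - this is FALSE (a lie) because Rose is a knight.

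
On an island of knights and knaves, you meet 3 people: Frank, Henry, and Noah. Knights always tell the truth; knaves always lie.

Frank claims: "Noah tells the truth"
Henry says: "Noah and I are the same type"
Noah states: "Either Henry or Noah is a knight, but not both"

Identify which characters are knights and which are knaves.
Frank is a knight.
Henry is a knave.
Noah is a knight.

Verification:
- Frank (knight) says "Noah tells the truth" - this is TRUE because Noah is a knight.
- Henry (knave) says "Noah and I are the same type" - this is FALSE (a lie) because Henry is a knave and Noah is a knight.
- Noah (knight) says "Either Henry or Noah is a knight, but not both" - this is TRUE because Henry is a knave and Noah is a knight.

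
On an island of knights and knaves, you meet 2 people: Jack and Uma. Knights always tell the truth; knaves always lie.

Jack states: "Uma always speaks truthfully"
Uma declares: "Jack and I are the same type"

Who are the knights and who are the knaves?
Jack is a knight.
Uma is a knight.

Verification:
- Jack (knight) says "Uma always speaks truthfully" - this is TRUE because Uma is a knight.
- Uma (knight) says "Jack and I are the same type" - this is TRUE because Uma is a knight and Jack is a knight.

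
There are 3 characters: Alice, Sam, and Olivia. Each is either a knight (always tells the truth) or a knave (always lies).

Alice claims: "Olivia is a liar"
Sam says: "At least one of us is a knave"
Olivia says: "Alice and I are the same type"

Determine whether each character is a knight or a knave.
Alice is a knight.
Sam is a knight.
Olivia is a knave.

Verification:
- Alice (knight) says "Olivia is a liar" - this is TRUE because Olivia is a knave.
- Sam (knight) says "At least one of us is a knave" - this is TRUE because Olivia is a knave.
- Olivia (knave) says "Alice and I are the same type" - this is FALSE (a lie) because Olivia is a knave and Alice is a knight.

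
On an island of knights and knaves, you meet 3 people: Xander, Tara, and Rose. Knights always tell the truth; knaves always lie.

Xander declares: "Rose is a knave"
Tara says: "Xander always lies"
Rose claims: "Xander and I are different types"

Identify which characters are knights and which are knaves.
Xander is a knave.
Tara is a knight.
Rose is a knight.

Verification:
- Xander (knave) says "Rose is a knave" - this is FALSE (a lie) because Rose is a knight.
- Tara (knight) says "Xander always lies" - this is TRUE because Xander is a knave.
- Rose (knight) says "Xander and I are different types" - this is TRUE because Rose is a knight and Xander is a knave.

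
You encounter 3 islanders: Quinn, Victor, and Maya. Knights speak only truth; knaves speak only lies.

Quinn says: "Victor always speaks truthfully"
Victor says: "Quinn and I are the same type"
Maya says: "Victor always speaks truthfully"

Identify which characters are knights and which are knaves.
Quinn is a knight.
Victor is a knight.
Maya is a knight.

Verification:
- Quinn (knight) says "Victor always speaks truthfully" - this is TRUE because Victor is a knight.
- Victor (knight) says "Quinn and I are the same type" - this is TRUE because Victor is a knight and Quinn is a knight.
- Maya (knight) says "Victor always speaks truthfully" - this is TRUE because Victor is a knight.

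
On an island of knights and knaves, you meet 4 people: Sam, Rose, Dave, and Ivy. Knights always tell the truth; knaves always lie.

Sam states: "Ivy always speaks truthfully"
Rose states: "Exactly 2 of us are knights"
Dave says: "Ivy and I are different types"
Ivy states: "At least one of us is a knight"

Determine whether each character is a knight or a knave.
Sam is a knave.
Rose is a knave.
Dave is a knave.
Ivy is a knave.

Verification:
- Sam (knave) says "Ivy always speaks truthfully" - this is FALSE (a lie) because Ivy is a knave.
- Rose (knave) says "Exactly 2 of us are knights" - this is FALSE (a lie) because there are 0 knights.
- Dave (knave) says "Ivy and I are different types" - this is FALSE (a lie) because Dave is a knave and Ivy is a knave.
- Ivy (knave) says "At least one of us is a knight" - this is FALSE (a lie) because no one is a knight.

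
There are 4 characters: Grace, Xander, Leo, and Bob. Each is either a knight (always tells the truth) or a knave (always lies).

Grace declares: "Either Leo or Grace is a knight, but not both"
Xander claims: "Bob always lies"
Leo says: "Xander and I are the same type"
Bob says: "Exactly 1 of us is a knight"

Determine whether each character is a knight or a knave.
Grace is a knight.
Xander is a knight.
Leo is a knave.
Bob is a knave.

Verification:
- Grace (knight) says "Either Leo or Grace is a knight, but not both" - this is TRUE because Leo is a knave and Grace is a knight.
- Xander (knight) says "Bob always lies" - this is TRUE because Bob is a knave.
- Leo (knave) says "Xander and I are the same type" - this is FALSE (a lie) because Leo is a knave and Xander is a knight.
- Bob (knave) says "Exactly 1 of us is a knight" - this is FALSE (a lie) because there are 2 knights.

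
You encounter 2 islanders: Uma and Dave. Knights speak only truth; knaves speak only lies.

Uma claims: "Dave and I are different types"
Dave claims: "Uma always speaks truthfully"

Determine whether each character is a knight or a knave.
Uma is a knave.
Dave is a knave.

Verification:
- Uma (knave) says "Dave and I are different types" - this is FALSE (a lie) because Uma is a knave and Dave is a knave.
- Dave (knave) says "Uma always speaks truthfully" - this is FALSE (a lie) because Uma is a knave.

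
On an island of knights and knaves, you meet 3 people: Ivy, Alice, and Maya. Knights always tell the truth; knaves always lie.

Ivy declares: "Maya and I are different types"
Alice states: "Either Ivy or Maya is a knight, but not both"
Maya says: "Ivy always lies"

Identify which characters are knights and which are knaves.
Ivy is a knight.
Alice is a knight.
Maya is a knave.

Verification:
- Ivy (knight) says "Maya and I are different types" - this is TRUE because Ivy is a knight and Maya is a knave.
- Alice (knight) says "Either Ivy or Maya is a knight, but not both" - this is TRUE because Ivy is a knight and Maya is a knave.
- Maya (knave) says "Ivy always lies" - this is FALSE (a lie) because Ivy is a knight.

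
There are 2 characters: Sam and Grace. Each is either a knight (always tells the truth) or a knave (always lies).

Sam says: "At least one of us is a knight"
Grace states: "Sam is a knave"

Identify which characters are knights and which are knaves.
Sam is a knight.
Grace is a knave.

Verification:
- Sam (knight) says "At least one of us is a knight" - this is TRUE because Sam is a knight.
- Grace (knave) says "Sam is a knave" - this is FALSE (a lie) because Sam is a knight.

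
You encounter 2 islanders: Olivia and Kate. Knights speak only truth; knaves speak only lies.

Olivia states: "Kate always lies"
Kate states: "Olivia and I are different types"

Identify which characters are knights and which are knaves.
Olivia is a knave.
Kate is a knight.

Verification:
- Olivia (knave) says "Kate always lies" - this is FALSE (a lie) because Kate is a knight.
- Kate (knight) says "Olivia and I are different types" - this is TRUE because Kate is a knight and Olivia is a knave.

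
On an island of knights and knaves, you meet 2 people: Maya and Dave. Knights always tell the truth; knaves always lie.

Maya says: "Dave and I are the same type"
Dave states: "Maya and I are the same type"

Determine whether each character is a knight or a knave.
Maya is a knight.
Dave is a knight.

Verification:
- Maya (knight) says "Dave and I are the same type" - this is TRUE because Maya is a knight and Dave is a knight.
- Dave (knight) says "Maya and I are the same type" - this is TRUE because Dave is a knight and Maya is a knight.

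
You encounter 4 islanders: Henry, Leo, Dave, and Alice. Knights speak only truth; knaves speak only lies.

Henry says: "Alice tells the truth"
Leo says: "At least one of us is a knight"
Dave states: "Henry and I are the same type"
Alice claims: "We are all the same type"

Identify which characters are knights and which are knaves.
Henry is a knight.
Leo is a knight.
Dave is a knight.
Alice is a knight.

Verification:
- Henry (knight) says "Alice tells the truth" - this is TRUE because Alice is a knight.
- Leo (knight) says "At least one of us is a knight" - this is TRUE because Henry, Leo, Dave, and Alice are knights.
- Dave (knight) says "Henry and I are the same type" - this is TRUE because Dave is a knight and Henry is a knight.
- Alice (knight) says "We are all the same type" - this is TRUE because Henry, Leo, Dave, and Alice are knights.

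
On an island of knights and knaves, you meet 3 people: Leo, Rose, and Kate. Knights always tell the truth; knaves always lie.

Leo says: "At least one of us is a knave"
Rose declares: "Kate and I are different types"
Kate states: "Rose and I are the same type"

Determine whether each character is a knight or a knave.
Leo is a knight.
Rose is a knight.
Kate is a knave.

Verification:
- Leo (knight) says "At least one of us is a knave" - this is TRUE because Kate is a knave.
- Rose (knight) says "Kate and I are different types" - this is TRUE because Rose is a knight and Kate is a knave.
- Kate (knave) says "Rose and I are the same type" - this is FALSE (a lie) because Kate is a knave and Rose is a knight.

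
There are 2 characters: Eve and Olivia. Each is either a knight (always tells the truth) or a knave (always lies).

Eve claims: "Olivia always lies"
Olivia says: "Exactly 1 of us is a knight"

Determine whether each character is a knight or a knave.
Eve is a knave.
Olivia is a knight.

Verification:
- Eve (knave) says "Olivia always lies" - this is FALSE (a lie) because Olivia is a knight.
- Olivia (knight) says "Exactly 1 of us is a knight" - this is TRUE because there are 1 knights.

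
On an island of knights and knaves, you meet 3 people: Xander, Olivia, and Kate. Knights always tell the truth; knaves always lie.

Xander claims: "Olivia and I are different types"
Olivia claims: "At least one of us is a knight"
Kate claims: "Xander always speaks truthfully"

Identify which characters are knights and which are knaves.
Xander is a knave.
Olivia is a knave.
Kate is a knave.

Verification:
- Xander (knave) says "Olivia and I are different types" - this is FALSE (a lie) because Xander is a knave and Olivia is a knave.
- Olivia (knave) says "At least one of us is a knight" - this is FALSE (a lie) because no one is a knight.
- Kate (knave) says "Xander always speaks truthfully" - this is FALSE (a lie) because Xander is a knave.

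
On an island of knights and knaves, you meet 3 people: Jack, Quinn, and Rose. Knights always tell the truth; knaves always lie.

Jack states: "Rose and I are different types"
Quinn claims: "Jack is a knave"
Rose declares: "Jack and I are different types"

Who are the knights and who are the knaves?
Jack is a knave.
Quinn is a knight.
Rose is a knave.

Verification:
- Jack (knave) says "Rose and I are different types" - this is FALSE (a lie) because Jack is a knave and Rose is a knave.
- Quinn (knight) says "Jack is a knave" - this is TRUE because Jack is a knave.
- Rose (knave) says "Jack and I are different types" - this is FALSE (a lie) because Rose is a knave and Jack is a knave.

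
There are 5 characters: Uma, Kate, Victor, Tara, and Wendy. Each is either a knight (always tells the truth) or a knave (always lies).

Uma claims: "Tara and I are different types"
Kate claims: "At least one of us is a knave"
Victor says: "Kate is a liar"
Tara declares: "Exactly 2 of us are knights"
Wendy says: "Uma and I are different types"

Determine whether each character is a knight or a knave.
Uma is a knave.
Kate is a knight.
Victor is a knave.
Tara is a knave.
Wendy is a knave.

Verification:
- Uma (knave) says "Tara and I are different types" - this is FALSE (a lie) because Uma is a knave and Tara is a knave.
- Kate (knight) says "At least one of us is a knave" - this is TRUE because Uma, Victor, Tara, and Wendy are knaves.
- Victor (knave) says "Kate is a liar" - this is FALSE (a lie) because Kate is a knight.
- Tara (knave) says "Exactly 2 of us are knights" - this is FALSE (a lie) because there are 1 knights.
- Wendy (knave) says "Uma and I are different types" - this is FALSE (a lie) because Wendy is a knave and Uma is a knave.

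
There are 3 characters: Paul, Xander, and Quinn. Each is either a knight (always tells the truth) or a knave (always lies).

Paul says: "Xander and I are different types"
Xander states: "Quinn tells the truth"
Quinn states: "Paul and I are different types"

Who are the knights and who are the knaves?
Paul is a knave.
Xander is a knave.
Quinn is a knave.

Verification:
- Paul (knave) says "Xander and I are different types" - this is FALSE (a lie) because Paul is a knave and Xander is a knave.
- Xander (knave) says "Quinn tells the truth" - this is FALSE (a lie) because Quinn is a knave.
- Quinn (knave) says "Paul and I are different types" - this is FALSE (a lie) because Quinn is a knave and Paul is a knave.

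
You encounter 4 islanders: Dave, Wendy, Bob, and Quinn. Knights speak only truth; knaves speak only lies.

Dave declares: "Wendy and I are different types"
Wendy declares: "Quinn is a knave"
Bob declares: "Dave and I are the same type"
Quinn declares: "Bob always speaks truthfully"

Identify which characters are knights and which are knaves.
Dave is a knight.
Wendy is a knave.
Bob is a knight.
Quinn is a knight.

Verification:
- Dave (knight) says "Wendy and I are different types" - this is TRUE because Dave is a knight and Wendy is a knave.
- Wendy (knave) says "Quinn is a knave" - this is FALSE (a lie) because Quinn is a knight.
- Bob (knight) says "Dave and I are the same type" - this is TRUE because Bob is a knight and Dave is a knight.
- Quinn (knight) says "Bob always speaks truthfully" - this is TRUE because Bob is a knight.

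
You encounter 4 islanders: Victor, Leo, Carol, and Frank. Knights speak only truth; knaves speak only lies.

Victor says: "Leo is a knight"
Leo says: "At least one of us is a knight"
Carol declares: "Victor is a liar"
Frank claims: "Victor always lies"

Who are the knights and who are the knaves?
Victor is a knight.
Leo is a knight.
Carol is a knave.
Frank is a knave.

Verification:
- Victor (knight) says "Leo is a knight" - this is TRUE because Leo is a knight.
- Leo (knight) says "At least one of us is a knight" - this is TRUE because Victor and Leo are knights.
- Carol (knave) says "Victor is a liar" - this is FALSE (a lie) because Victor is a knight.
- Frank (knave) says "Victor always lies" - this is FALSE (a lie) because Victor is a knight.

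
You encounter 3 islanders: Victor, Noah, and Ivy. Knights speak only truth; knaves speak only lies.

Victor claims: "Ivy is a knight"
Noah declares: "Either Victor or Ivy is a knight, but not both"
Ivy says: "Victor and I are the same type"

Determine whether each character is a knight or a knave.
Victor is a knight.
Noah is a knave.
Ivy is a knight.

Verification:
- Victor (knight) says "Ivy is a knight" - this is TRUE because Ivy is a knight.
- Noah (knave) says "Either Victor or Ivy is a knight, but not both" - this is FALSE (a lie) because Victor is a knight and Ivy is a knight.
- Ivy (knight) says "Victor and I are the same type" - this is TRUE because Ivy is a knight and Victor is a knight.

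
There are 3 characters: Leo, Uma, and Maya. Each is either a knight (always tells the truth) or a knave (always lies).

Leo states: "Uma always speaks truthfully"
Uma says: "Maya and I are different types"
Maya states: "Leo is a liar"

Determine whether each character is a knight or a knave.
Leo is a knight.
Uma is a knight.
Maya is a knave.

Verification:
- Leo (knight) says "Uma always speaks truthfully" - this is TRUE because Uma is a knight.
- Uma (knight) says "Maya and I are different types" - this is TRUE because Uma is a knight and Maya is a knave.
- Maya (knave) says "Leo is a liar" - this is FALSE (a lie) because Leo is a knight.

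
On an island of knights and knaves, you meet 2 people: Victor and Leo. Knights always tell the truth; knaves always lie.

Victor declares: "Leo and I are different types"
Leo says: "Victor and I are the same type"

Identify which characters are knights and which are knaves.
Victor is a knight.
Leo is a knave.

Verification:
- Victor (knight) says "Leo and I are different types" - this is TRUE because Victor is a knight and Leo is a knave.
- Leo (knave) says "Victor and I are the same type" - this is FALSE (a lie) because Leo is a knave and Victor is a knight.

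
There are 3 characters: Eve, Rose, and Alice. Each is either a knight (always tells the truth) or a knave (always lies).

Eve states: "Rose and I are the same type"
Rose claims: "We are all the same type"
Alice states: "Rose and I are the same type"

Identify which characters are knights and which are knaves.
Eve is a knight.
Rose is a knight.
Alice is a knight.

Verification:
- Eve (knight) says "Rose and I are the same type" - this is TRUE because Eve is a knight and Rose is a knight.
- Rose (knight) says "We are all the same type" - this is TRUE because Eve, Rose, and Alice are knights.
- Alice (knight) says "Rose and I are the same type" - this is TRUE because Alice is a knight and Rose is a knight.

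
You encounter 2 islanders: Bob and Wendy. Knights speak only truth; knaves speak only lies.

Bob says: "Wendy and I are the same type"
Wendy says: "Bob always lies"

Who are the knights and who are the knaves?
Bob is a knave.
Wendy is a knight.

Verification:
- Bob (knave) says "Wendy and I are the same type" - this is FALSE (a lie) because Bob is a knave and Wendy is a knight.
- Wendy (knight) says "Bob always lies" - this is TRUE because Bob is a knave.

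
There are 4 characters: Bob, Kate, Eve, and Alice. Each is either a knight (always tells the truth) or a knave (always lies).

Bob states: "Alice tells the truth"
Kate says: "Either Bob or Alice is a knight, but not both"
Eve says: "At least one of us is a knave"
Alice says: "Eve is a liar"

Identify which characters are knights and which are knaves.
Bob is a knave.
Kate is a knave.
Eve is a knight.
Alice is a knave.

Verification:
- Bob (knave) says "Alice tells the truth" - this is FALSE (a lie) because Alice is a knave.
- Kate (knave) says "Either Bob or Alice is a knight, but not both" - this is FALSE (a lie) because Bob is a knave and Alice is a knave.
- Eve (knight) says "At least one of us is a knave" - this is TRUE because Bob, Kate, and Alice are knaves.
- Alice (knave) says "Eve is a liar" - this is FALSE (a lie) because Eve is a knight.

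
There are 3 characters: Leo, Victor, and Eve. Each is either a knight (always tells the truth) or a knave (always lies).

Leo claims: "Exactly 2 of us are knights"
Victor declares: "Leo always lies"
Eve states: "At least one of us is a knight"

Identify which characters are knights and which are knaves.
Leo is a knight.
Victor is a knave.
Eve is a knight.

Verification:
- Leo (knight) says "Exactly 2 of us are knights" - this is TRUE because there are 2 knights.
- Victor (knave) says "Leo always lies" - this is FALSE (a lie) because Leo is a knight.
- Eve (knight) says "At least one of us is a knight" - this is TRUE because Leo and Eve are knights.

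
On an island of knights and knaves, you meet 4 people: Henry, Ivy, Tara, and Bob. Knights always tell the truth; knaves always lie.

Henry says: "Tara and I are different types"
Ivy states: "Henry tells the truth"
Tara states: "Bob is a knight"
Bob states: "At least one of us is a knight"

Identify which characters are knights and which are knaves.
Henry is a knave.
Ivy is a knave.
Tara is a knave.
Bob is a knave.

Verification:
- Henry (knave) says "Tara and I are different types" - this is FALSE (a lie) because Henry is a knave and Tara is a knave.
- Ivy (knave) says "Henry tells the truth" - this is FALSE (a lie) because Henry is a knave.
- Tara (knave) says "Bob is a knight" - this is FALSE (a lie) because Bob is a knave.
- Bob (knave) says "At least one of us is a knight" - this is FALSE (a lie) because no one is a knight.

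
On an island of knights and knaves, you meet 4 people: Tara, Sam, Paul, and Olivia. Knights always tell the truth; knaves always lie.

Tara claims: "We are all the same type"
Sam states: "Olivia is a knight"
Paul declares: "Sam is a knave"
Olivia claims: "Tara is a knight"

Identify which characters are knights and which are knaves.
Tara is a knave.
Sam is a knave.
Paul is a knight.
Olivia is a knave.

Verification:
- Tara (knave) says "We are all the same type" - this is FALSE (a lie) because Paul is a knight and Tara, Sam, and Olivia are knaves.
- Sam (knave) says "Olivia is a knight" - this is FALSE (a lie) because Olivia is a knave.
- Paul (knight) says "Sam is a knave" - this is TRUE because Sam is a knave.
- Olivia (knave) says "Tara is a knight" - this is FALSE (a lie) because Tara is a knave.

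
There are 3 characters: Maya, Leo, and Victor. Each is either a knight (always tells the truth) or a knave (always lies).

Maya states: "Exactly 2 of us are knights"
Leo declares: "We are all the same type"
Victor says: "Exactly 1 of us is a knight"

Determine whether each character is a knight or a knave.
Maya is a knave.
Leo is a knave.
Victor is a knight.

Verification:
- Maya (knave) says "Exactly 2 of us are knights" - this is FALSE (a lie) because there are 1 knights.
- Leo (knave) says "We are all the same type" - this is FALSE (a lie) because Victor is a knight and Maya and Leo are knaves.
- Victor (knight) says "Exactly 1 of us is a knight" - this is TRUE because there are 1 knights.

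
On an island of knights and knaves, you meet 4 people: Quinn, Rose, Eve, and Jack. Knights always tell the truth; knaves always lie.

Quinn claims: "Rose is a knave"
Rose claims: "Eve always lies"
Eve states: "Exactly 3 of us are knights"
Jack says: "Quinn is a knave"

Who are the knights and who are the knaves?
Quinn is a knave.
Rose is a knight.
Eve is a knave.
Jack is a knight.

Verification:
- Quinn (knave) says "Rose is a knave" - this is FALSE (a lie) because Rose is a knight.
- Rose (knight) says "Eve always lies" - this is TRUE because Eve is a knave.
- Eve (knave) says "Exactly 3 of us are knights" - this is FALSE (a lie) because there are 2 knights.
- Jack (knight) says "Quinn is a knave" - this is TRUE because Quinn is a knave.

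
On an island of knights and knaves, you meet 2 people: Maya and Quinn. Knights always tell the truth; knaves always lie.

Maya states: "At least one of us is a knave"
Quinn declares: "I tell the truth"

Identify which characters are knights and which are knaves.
Maya is a knight.
Quinn is a knave.

Verification:
- Maya (knight) says "At least one of us is a knave" - this is TRUE because Quinn is a knave.
- Quinn (knave) says "I tell the truth" - this is FALSE (a lie) because Quinn is a knave.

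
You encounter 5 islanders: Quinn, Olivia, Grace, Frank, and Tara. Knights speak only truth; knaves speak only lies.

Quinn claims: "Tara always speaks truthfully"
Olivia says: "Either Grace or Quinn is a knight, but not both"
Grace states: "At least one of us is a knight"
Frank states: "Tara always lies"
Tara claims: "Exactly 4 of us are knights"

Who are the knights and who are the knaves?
Quinn is a knave.
Olivia is a knight.
Grace is a knight.
Frank is a knight.
Tara is a knave.

Verification:
- Quinn (knave) says "Tara always speaks truthfully" - this is FALSE (a lie) because Tara is a knave.
- Olivia (knight) says "Either Grace or Quinn is a knight, but not both" - this is TRUE because Grace is a knight and Quinn is a knave.
- Grace (knight) says "At least one of us is a knight" - this is TRUE because Olivia, Grace, and Frank are knights.
- Frank (knight) says "Tara always lies" - this is TRUE because Tara is a knave.
- Tara (knave) says "Exactly 4 of us are knights" - this is FALSE (a lie) because there are 3 knights.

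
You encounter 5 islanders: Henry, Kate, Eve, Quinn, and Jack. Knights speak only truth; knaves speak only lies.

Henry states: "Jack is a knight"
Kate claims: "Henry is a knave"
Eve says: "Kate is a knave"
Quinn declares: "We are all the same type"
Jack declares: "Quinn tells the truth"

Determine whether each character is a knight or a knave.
Henry is a knave.
Kate is a knight.
Eve is a knave.
Quinn is a knave.
Jack is a knave.

Verification:
- Henry (knave) says "Jack is a knight" - this is FALSE (a lie) because Jack is a knave.
- Kate (knight) says "Henry is a knave" - this is TRUE because Henry is a knave.
- Eve (knave) says "Kate is a knave" - this is FALSE (a lie) because Kate is a knight.
- Quinn (knave) says "We are all the same type" - this is FALSE (a lie) because Kate is a knight and Henry, Eve, Quinn, and Jack are knaves.
- Jack (knave) says "Quinn tells the truth" - this is FALSE (a lie) because Quinn is a knave.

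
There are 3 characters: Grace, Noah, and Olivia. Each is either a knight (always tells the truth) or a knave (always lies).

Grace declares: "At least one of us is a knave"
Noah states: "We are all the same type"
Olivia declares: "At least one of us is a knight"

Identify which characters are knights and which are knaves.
Grace is a knight.
Noah is a knave.
Olivia is a knight.

Verification:
- Grace (knight) says "At least one of us is a knave" - this is TRUE because Noah is a knave.
- Noah (knave) says "We are all the same type" - this is FALSE (a lie) because Grace and Olivia are knights and Noah is a knave.
- Olivia (knight) says "At least one of us is a knight" - this is TRUE because Grace and Olivia are knights.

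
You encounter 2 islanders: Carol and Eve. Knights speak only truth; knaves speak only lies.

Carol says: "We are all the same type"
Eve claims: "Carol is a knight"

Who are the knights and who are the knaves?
Carol is a knight.
Eve is a knight.

Verification:
- Carol (knight) says "We are all the same type" - this is TRUE because Carol and Eve are knights.
- Eve (knight) says "Carol is a knight" - this is TRUE because Carol is a knight.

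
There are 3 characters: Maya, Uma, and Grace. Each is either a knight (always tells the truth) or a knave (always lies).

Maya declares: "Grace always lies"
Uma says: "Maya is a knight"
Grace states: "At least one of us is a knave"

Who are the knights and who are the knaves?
Maya is a knave.
Uma is a knave.
Grace is a knight.

Verification:
- Maya (knave) says "Grace always lies" - this is FALSE (a lie) because Grace is a knight.
- Uma (knave) says "Maya is a knight" - this is FALSE (a lie) because Maya is a knave.
- Grace (knight) says "At least one of us is a knave" - this is TRUE because Maya and Uma are knaves.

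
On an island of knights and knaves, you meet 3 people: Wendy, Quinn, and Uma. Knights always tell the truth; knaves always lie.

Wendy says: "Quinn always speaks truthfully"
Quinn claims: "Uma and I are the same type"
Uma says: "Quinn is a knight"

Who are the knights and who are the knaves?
Wendy is a knight.
Quinn is a knight.
Uma is a knight.

Verification:
- Wendy (knight) says "Quinn always speaks truthfully" - this is TRUE because Quinn is a knight.
- Quinn (knight) says "Uma and I are the same type" - this is TRUE because Quinn is a knight and Uma is a knight.
- Uma (knight) says "Quinn is a knight" - this is TRUE because Quinn is a knight.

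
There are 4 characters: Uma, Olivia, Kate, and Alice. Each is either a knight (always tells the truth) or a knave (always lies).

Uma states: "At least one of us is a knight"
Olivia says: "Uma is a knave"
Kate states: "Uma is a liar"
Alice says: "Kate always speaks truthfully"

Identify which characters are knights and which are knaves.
Uma is a knight.
Olivia is a knave.
Kate is a knave.
Alice is a knave.

Verification:
- Uma (knight) says "At least one of us is a knight" - this is TRUE because Uma is a knight.
- Olivia (knave) says "Uma is a knave" - this is FALSE (a lie) because Uma is a knight.
- Kate (knave) says "Uma is a liar" - this is FALSE (a lie) because Uma is a knight.
- Alice (knave) says "Kate always speaks truthfully" - this is FALSE (a lie) because Kate is a knave.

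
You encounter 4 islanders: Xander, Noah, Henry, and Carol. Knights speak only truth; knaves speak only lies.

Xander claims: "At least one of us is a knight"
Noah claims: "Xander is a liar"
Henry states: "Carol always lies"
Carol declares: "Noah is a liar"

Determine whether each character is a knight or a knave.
Xander is a knight.
Noah is a knave.
Henry is a knave.
Carol is a knight.

Verification:
- Xander (knight) says "At least one of us is a knight" - this is TRUE because Xander and Carol are knights.
- Noah (knave) says "Xander is a liar" - this is FALSE (a lie) because Xander is a knight.
- Henry (knave) says "Carol always lies" - this is FALSE (a lie) because Carol is a knight.
- Carol (knight) says "Noah is a liar" - this is TRUE because Noah is a knave.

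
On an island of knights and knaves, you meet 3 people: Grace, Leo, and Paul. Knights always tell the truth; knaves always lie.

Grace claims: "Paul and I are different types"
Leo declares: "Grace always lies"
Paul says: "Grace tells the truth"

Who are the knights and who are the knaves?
Grace is a knave.
Leo is a knight.
Paul is a knave.

Verification:
- Grace (knave) says "Paul and I are different types" - this is FALSE (a lie) because Grace is a knave and Paul is a knave.
- Leo (knight) says "Grace always lies" - this is TRUE because Grace is a knave.
- Paul (knave) says "Grace tells the truth" - this is FALSE (a lie) because Grace is a knave.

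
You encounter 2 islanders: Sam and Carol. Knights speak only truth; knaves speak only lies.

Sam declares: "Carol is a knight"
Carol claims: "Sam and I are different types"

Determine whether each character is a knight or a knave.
Sam is a knave.
Carol is a knave.

Verification:
- Sam (knave) says "Carol is a knight" - this is FALSE (a lie) because Carol is a knave.
- Carol (knave) says "Sam and I are different types" - this is FALSE (a lie) because Carol is a knave and Sam is a knave.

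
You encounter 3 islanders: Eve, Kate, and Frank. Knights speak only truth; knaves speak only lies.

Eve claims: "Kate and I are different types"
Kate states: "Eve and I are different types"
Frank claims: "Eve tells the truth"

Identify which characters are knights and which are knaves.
Eve is a knave.
Kate is a knave.
Frank is a knave.

Verification:
- Eve (knave) says "Kate and I are different types" - this is FALSE (a lie) because Eve is a knave and Kate is a knave.
- Kate (knave) says "Eve and I are different types" - this is FALSE (a lie) because Kate is a knave and Eve is a knave.
- Frank (knave) says "Eve tells the truth" - this is FALSE (a lie) because Eve is a knave.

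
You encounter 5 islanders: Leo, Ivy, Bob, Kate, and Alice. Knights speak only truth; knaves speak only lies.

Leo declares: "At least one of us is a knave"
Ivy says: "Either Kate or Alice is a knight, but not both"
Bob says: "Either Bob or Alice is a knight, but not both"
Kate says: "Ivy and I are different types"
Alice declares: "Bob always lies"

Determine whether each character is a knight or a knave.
Leo is a knight.
Ivy is a knave.
Bob is a knight.
Kate is a knave.
Alice is a knave.

Verification:
- Leo (knight) says "At least one of us is a knave" - this is TRUE because Ivy, Kate, and Alice are knaves.
- Ivy (knave) says "Either Kate or Alice is a knight, but not both" - this is FALSE (a lie) because Kate is a knave and Alice is a knave.
- Bob (knight) says "Either Bob or Alice is a knight, but not both" - this is TRUE because Bob is a knight and Alice is a knave.
- Kate (knave) says "Ivy and I are different types" - this is FALSE (a lie) because Kate is a knave and Ivy is a knave.
- Alice (knave) says "Bob always lies" - this is FALSE (a lie) because Bob is a knight.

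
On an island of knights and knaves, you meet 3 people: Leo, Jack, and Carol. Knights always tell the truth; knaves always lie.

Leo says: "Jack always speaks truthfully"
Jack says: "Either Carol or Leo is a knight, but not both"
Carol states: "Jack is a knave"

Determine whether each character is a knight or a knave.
Leo is a knight.
Jack is a knight.
Carol is a knave.

Verification:
- Leo (knight) says "Jack always speaks truthfully" - this is TRUE because Jack is a knight.
- Jack (knight) says "Either Carol or Leo is a knight, but not both" - this is TRUE because Carol is a knave and Leo is a knight.
- Carol (knave) says "Jack is a knave" - this is FALSE (a lie) because Jack is a knight.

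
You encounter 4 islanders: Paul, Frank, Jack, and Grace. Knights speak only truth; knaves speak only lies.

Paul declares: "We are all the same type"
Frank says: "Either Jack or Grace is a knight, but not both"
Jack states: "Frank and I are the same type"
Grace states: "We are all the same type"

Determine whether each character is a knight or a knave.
Paul is a knave.
Frank is a knight.
Jack is a knight.
Grace is a knave.

Verification:
- Paul (knave) says "We are all the same type" - this is FALSE (a lie) because Frank and Jack are knights and Paul and Grace are knaves.
- Frank (knight) says "Either Jack or Grace is a knight, but not both" - this is TRUE because Jack is a knight and Grace is a knave.
- Jack (knight) says "Frank and I are the same type" - this is TRUE because Jack is a knight and Frank is a knight.
- Grace (knave) says "We are all the same type" - this is FALSE (a lie) because Frank and Jack are knights and Paul and Grace are knaves.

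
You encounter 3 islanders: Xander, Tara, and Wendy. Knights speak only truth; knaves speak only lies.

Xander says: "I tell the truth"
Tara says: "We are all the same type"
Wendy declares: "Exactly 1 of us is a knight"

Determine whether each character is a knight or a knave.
Xander is a knave.
Tara is a knave.
Wendy is a knight.

Verification:
- Xander (knave) says "I tell the truth" - this is FALSE (a lie) because Xander is a knave.
- Tara (knave) says "We are all the same type" - this is FALSE (a lie) because Wendy is a knight and Xander and Tara are knaves.
- Wendy (knight) says "Exactly 1 of us is a knight" - this is TRUE because there are 1 knights.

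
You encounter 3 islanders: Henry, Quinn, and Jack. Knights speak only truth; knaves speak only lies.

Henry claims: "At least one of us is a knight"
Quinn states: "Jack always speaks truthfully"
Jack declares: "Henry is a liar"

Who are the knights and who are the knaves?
Henry is a knight.
Quinn is a knave.
Jack is a knave.

Verification:
- Henry (knight) says "At least one of us is a knight" - this is TRUE because Henry is a knight.
- Quinn (knave) says "Jack always speaks truthfully" - this is FALSE (a lie) because Jack is a knave.
- Jack (knave) says "Henry is a liar" - this is FALSE (a lie) because Henry is a knight.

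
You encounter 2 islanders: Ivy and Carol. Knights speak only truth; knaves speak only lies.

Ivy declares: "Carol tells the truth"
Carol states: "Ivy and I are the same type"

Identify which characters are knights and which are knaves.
Ivy is a knight.
Carol is a knight.

Verification:
- Ivy (knight) says "Carol tells the truth" - this is TRUE because Carol is a knight.
- Carol (knight) says "Ivy and I are the same type" - this is TRUE because Carol is a knight and Ivy is a knight.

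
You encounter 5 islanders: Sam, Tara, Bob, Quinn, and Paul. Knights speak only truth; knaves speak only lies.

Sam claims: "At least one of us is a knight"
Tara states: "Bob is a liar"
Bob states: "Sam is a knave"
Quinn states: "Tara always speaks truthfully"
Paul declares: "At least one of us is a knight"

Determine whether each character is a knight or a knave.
Sam is a knight.
Tara is a knight.
Bob is a knave.
Quinn is a knight.
Paul is a knight.

Verification:
- Sam (knight) says "At least one of us is a knight" - this is TRUE because Sam, Tara, Quinn, and Paul are knights.
- Tara (knight) says "Bob is a liar" - this is TRUE because Bob is a knave.
- Bob (knave) says "Sam is a knave" - this is FALSE (a lie) because Sam is a knight.
- Quinn (knight) says "Tara always speaks truthfully" - this is TRUE because Tara is a knight.
- Paul (knight) says "At least one of us is a knight" - this is TRUE because Sam, Tara, Quinn, and Paul are knights.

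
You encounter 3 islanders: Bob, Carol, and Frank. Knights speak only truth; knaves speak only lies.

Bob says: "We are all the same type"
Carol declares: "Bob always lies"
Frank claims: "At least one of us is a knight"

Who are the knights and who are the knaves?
Bob is a knave.
Carol is a knight.
Frank is a knight.

Verification:
- Bob (knave) says "We are all the same type" - this is FALSE (a lie) because Carol and Frank are knights and Bob is a knave.
- Carol (knight) says "Bob always lies" - this is TRUE because Bob is a knave.
- Frank (knight) says "At least one of us is a knight" - this is TRUE because Carol and Frank are knights.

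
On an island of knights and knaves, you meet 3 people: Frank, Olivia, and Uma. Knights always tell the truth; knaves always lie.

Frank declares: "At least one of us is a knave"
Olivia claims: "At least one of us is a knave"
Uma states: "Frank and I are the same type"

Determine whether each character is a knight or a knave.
Frank is a knight.
Olivia is a knight.
Uma is a knave.

Verification:
- Frank (knight) says "At least one of us is a knave" - this is TRUE because Uma is a knave.
- Olivia (knight) says "At least one of us is a knave" - this is TRUE because Uma is a knave.
- Uma (knave) says "Frank and I are the same type" - this is FALSE (a lie) because Uma is a knave and Frank is a knight.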